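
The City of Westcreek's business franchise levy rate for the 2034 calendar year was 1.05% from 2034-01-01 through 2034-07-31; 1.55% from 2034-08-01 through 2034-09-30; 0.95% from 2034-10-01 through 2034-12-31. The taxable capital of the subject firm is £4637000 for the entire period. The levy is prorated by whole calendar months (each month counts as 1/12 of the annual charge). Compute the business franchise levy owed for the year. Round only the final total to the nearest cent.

2034-01-01 to 2034-07-31: 7 months at 1.05% → £4637000 × 1.05% × 7/12 = £28401.6250
2034-08-01 to 2034-09-30: 2 months at 1.55% → £4637000 × 1.55% × 2/12 = £11978.9167
2034-10-01 to 2034-12-31: 3 months at 0.95% → £4637000 × 0.95% × 3/12 = £11012.8750
Total = £51393.4167

£51393.42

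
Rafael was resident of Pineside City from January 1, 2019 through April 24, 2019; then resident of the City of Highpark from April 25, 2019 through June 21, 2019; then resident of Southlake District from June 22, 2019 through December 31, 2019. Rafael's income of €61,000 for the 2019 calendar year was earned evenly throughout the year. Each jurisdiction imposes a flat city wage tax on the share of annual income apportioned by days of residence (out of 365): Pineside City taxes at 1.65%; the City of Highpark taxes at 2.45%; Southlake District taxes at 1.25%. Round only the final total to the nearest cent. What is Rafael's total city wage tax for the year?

Pineside City, January 1 – April 24, 2019: 114 days → €61,000 × 1.65% × 114/365 = €314.3589
The City of Highpark, April 25 – June 21, 2019: 58 days → €61,000 × 2.45% × 58/365 = €237.4822
Southlake District, June 22 – December 31, 2019: 193 days → €61,000 × 1.25% × 193/365 = €403.1849
Total = €955.0260

€955.03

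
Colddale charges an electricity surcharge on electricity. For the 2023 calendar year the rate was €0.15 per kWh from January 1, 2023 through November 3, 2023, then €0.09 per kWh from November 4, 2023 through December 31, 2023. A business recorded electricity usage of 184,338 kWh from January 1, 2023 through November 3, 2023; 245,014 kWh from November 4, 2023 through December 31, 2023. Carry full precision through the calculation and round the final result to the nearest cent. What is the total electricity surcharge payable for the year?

January 1 – November 3, 2023: 184,338 kWh at €0.15/kWh → €27,650.70
November 4 – December 31, 2023: 245,014 kWh at €0.09/kWh → €22,051.26

€49,701.96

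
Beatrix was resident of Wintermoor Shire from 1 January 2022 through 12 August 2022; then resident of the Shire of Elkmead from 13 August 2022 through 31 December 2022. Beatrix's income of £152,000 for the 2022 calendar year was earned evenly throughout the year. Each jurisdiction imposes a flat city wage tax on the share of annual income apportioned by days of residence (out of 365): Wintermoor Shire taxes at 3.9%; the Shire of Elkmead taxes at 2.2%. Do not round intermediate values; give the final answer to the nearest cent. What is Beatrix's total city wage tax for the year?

Wintermoor Shire, 1 January – 12 August 2022: 224 days → £152,000 × 3.9% × 224/365 = £3,638.0055
The Shire of Elkmead, 13 August – 31 December 2022: 141 days → £152,000 × 2.2% × 141/365 = £1,291.7918
Total = £4,929.7973

£4,929.80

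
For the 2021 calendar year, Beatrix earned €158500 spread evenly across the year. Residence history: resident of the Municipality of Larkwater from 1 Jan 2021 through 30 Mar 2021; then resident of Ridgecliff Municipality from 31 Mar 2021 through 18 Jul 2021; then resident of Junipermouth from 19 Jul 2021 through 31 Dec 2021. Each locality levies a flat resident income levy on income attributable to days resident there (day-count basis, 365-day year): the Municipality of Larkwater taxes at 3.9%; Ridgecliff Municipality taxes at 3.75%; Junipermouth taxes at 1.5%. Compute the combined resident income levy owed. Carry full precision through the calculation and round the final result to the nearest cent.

€4379.81

The Municipality of Larkwater, 1 Jan – 30 Mar 2021: 89 days → €158500 × 3.9% × 89/365 = €1507.2699
Ridgecliff Municipality, 31 Mar – 18 Jul 2021: 110 days → €158500 × 3.75% × 110/365 = €1791.2671
Junipermouth, 19 Jul – 31 Dec 2021: 166 days → €158500 × 1.5% × 166/365 = €1081.2740
Total = €4379.8110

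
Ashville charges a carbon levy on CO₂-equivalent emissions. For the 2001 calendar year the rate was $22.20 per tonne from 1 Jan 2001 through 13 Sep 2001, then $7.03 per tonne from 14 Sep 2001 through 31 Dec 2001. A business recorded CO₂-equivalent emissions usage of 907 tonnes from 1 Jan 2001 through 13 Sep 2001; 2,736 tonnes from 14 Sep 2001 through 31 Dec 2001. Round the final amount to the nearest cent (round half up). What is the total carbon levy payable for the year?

1 Jan – 13 Sep 2001: 907 tonnes at $22.20/tonne → $20,135.40
14 Sep – 31 Dec 2001: 2,736 tonnes at $7.03/tonne → $19,234.08

$39,369.48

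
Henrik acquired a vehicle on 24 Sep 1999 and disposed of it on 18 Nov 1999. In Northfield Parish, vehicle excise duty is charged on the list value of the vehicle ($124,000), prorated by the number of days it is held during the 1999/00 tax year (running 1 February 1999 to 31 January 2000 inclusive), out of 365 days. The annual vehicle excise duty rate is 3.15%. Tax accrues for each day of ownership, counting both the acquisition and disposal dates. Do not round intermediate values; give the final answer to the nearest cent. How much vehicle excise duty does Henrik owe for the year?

Days held (24 Sep – 18 Nov 1999): 56 out of 365
Tax = $124,000 × 3.15% × 56/365 = $599.2767

$599.28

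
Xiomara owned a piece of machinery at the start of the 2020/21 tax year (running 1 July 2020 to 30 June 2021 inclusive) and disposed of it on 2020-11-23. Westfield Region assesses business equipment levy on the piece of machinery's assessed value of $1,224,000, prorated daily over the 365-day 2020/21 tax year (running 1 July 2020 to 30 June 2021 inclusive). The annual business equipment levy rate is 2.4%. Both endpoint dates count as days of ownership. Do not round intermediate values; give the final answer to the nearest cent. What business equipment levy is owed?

Days held (2020-07-01 to 2020-11-23): 146 out of 365
Tax = $1,224,000 × 2.4% × 146/365 = $11,750.4000

$11,750.40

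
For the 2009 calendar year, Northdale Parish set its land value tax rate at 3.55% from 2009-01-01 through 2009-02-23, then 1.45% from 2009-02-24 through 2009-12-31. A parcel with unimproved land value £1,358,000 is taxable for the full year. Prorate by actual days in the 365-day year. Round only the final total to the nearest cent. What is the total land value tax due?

£23,910.10

2009-01-01 to 2009-02-23: 54 days at 3.55% → £1,358,000 × 3.55% × 54/365 = £7,132.2904
2009-02-24 to 2009-12-31: 311 days at 1.45% → £1,358,000 × 1.45% × 311/365 = £16,777.8110
Total = £23,910.1014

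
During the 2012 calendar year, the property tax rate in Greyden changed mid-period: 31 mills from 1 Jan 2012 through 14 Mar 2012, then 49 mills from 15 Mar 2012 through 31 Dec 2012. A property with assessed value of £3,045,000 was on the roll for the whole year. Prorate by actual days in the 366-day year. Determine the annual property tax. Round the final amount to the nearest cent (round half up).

1 Jan – 14 Mar 2012: 74 days at 31 mills → £3,045,000 × 3.1% × 74/366 = £19,085.3279
15 Mar – 31 Dec 2012: 292 days at 49 mills → £3,045,000 × 4.9% × 292/366 = £119,037.8689
Total = £138,123.1967

£138,123.20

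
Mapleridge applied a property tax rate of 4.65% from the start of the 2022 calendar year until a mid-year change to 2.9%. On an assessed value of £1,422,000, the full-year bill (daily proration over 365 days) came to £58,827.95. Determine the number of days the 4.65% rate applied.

258 days

Let d = days at the first rate; then 365 − d days at the second rate.
£1,422,000 × [4.65%·d + 2.9%·(365−d)] / 365 = £58,827.95
Solving gives d = 258, so the new rate took effect on September 16, 2022.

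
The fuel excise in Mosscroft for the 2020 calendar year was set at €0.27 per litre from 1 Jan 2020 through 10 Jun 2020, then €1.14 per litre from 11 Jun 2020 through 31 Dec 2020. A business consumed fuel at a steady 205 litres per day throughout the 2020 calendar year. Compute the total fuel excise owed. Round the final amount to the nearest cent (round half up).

€56,641.50

1 Jan – 10 Jun 2020: 162 days × 205 litres/day = 33,210 litres at €0.27/litre → €8,966.70
11 Jun – 31 Dec 2020: 204 days × 205 litres/day = 41,820 litres at €1.14/litre → €47,674.80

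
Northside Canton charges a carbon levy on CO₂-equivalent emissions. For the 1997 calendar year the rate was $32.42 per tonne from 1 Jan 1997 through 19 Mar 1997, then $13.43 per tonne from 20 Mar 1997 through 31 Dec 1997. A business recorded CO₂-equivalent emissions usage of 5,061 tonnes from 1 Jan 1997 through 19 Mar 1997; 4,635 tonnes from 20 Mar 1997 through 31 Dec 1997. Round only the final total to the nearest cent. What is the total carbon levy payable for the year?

1 Jan – 19 Mar 1997: 5,061 tonnes at $32.42/tonne → $164,077.62
20 Mar – 31 Dec 1997: 4,635 tonnes at $13.43/tonne → $62,248.05

$226,325.67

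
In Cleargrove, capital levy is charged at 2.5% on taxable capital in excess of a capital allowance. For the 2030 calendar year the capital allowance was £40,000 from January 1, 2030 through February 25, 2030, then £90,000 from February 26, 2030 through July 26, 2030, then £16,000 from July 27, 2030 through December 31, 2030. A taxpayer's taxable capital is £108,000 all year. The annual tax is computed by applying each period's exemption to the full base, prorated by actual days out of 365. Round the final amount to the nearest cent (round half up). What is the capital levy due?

£1,442.60

January 1 – February 25, 2030: 56 days, exemption £40,000 → (£108,000 − £40,000) × 2.5% × 56/365 = £260.8219
February 26 – July 26, 2030: 151 days, exemption £90,000 → (£108,000 − £90,000) × 2.5% × 151/365 = £186.1644
July 27 – December 31, 2030: 158 days, exemption £16,000 → (£108,000 − £16,000) × 2.5% × 158/365 = £995.6164
Total = £1,442.6027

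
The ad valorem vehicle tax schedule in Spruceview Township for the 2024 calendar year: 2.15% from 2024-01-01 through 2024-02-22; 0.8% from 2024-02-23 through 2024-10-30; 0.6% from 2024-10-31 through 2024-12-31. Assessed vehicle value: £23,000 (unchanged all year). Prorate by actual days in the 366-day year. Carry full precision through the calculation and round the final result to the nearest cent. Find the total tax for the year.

£221.17

2024-01-01 to 2024-02-22: 53 days at 2.15% → £23,000 × 2.15% × 53/366 = £71.6079
2024-02-23 to 2024-10-30: 251 days at 0.8% → £23,000 × 0.8% × 251/366 = £126.1858
2024-10-31 to 2024-12-31: 62 days at 0.6% → £23,000 × 0.6% × 62/366 = £23.3770
Total = £221.1708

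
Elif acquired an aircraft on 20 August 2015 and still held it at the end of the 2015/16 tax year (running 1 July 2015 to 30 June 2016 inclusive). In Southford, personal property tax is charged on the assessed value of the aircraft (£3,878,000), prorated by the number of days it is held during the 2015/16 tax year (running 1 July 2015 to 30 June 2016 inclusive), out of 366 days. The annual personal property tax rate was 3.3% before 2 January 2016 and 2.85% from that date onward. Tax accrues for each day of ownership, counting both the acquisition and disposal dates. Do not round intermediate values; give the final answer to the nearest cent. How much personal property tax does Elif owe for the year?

£101,861.07

20 August 2015 – 1 January 2016: 135 days at 3.3% → £3,878,000 × 3.3% × 135/366 = £47,203.5246
2 January – 30 June 2016: 181 days at 2.85% → £3,878,000 × 2.85% × 181/366 = £54,657.5492
Total = £101,861.0738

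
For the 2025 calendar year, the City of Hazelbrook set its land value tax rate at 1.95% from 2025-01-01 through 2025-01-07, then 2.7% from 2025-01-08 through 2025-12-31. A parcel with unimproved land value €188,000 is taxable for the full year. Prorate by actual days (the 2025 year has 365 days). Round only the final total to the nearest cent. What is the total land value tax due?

€5,048.96

2025-01-01 to 2025-01-07: 7 days at 1.95% → €188,000 × 1.95% × 7/365 = €70.3068
2025-01-08 to 2025-12-31: 358 days at 2.7% → €188,000 × 2.7% × 358/365 = €4,978.6521
Total = €5,048.9589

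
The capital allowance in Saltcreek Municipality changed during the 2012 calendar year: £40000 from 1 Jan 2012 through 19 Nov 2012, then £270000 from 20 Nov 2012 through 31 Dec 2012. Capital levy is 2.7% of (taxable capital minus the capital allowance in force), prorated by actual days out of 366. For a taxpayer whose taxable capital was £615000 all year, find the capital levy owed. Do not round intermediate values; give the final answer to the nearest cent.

£14812.38

1 Jan – 19 Nov 2012: 324 days, exemption £40000 → (£615000 − £40000) × 2.7% × 324/366 = £13743.4426
20 Nov – 31 Dec 2012: 42 days, exemption £270000 → (£615000 − £270000) × 2.7% × 42/366 = £1068.9344
Total = £14812.3770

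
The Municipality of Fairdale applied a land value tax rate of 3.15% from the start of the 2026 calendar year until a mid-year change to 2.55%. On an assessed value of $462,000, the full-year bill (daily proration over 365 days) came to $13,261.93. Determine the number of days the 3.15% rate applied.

Let d = days at the first rate; then 365 − d days at the second rate.
$462,000 × [3.15%·d + 2.55%·(365−d)] / 365 = $13,261.93
Solving gives d = 195, so the new rate took effect on 15 Jul 2026.

195 days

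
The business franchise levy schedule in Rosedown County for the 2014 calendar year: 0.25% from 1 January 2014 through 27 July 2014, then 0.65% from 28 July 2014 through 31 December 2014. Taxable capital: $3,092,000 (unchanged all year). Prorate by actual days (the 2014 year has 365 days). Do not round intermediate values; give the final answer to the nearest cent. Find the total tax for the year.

1 January – 27 July 2014: 208 days at 0.25% → $3,092,000 × 0.25% × 208/365 = $4,405.0411
28 July – 31 December 2014: 157 days at 0.65% → $3,092,000 × 0.65% × 157/365 = $8,644.8932
Total = $13,049.9342

$13,049.93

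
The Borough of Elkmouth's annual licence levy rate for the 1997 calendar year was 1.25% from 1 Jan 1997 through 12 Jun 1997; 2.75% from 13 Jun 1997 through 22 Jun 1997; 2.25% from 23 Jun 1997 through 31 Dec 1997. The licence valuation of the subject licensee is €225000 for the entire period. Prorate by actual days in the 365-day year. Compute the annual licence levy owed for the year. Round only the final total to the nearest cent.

1 Jan – 12 Jun 1997: 163 days at 1.25% → €225000 × 1.25% × 163/365 = €1255.9932
13 Jun – 22 Jun 1997: 10 days at 2.75% → €225000 × 2.75% × 10/365 = €169.5205
23 Jun – 31 Dec 1997: 192 days at 2.25% → €225000 × 2.25% × 192/365 = €2663.0137
Total = €4088.5274

€4088.53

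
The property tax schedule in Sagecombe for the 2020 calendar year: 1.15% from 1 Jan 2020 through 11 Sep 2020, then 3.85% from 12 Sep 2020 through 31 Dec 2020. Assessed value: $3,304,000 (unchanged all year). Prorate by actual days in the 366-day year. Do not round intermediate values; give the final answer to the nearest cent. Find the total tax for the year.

1 Jan – 11 Sep 2020: 255 days at 1.15% → $3,304,000 × 1.15% × 255/366 = $26,472.6230
12 Sep – 31 Dec 2020: 111 days at 3.85% → $3,304,000 × 3.85% × 111/366 = $38,578.2623
Total = $65,050.8852

$65,050.89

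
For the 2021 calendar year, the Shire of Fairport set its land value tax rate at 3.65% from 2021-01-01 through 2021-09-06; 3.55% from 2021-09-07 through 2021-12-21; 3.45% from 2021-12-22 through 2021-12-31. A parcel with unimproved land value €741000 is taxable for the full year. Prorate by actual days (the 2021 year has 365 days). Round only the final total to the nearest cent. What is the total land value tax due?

€26790.70

2021-01-01 to 2021-09-06: 249 days at 3.65% → €741000 × 3.65% × 249/365 = €18450.9000
2021-09-07 to 2021-12-21: 106 days at 3.55% → €741000 × 3.55% × 106/365 = €7639.4055
2021-12-22 to 2021-12-31: 10 days at 3.45% → €741000 × 3.45% × 10/365 = €700.3973
Total = €26790.7027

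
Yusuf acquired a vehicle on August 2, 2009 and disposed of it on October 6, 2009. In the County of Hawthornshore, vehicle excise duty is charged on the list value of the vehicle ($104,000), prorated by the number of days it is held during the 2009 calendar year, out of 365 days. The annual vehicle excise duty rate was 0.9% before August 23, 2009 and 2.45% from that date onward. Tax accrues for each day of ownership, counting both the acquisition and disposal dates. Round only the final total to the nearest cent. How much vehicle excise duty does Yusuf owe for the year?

$367.99

August 2 – August 22, 2009: 21 days at 0.9% → $104,000 × 0.9% × 21/365 = $53.8521
August 23 – October 6, 2009: 45 days at 2.45% → $104,000 × 2.45% × 45/365 = $314.1370
Total = $367.9890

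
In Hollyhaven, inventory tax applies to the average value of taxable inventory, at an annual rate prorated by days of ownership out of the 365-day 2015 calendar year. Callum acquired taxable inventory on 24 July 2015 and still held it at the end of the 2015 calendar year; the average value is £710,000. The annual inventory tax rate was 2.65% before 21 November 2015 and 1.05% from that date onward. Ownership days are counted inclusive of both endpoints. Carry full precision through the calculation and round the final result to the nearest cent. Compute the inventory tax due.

£7,023.16

24 July – 20 November 2015: 120 days at 2.65% → £710,000 × 2.65% × 120/365 = £6,185.7534
21 November – 31 December 2015: 41 days at 1.05% → £710,000 × 1.05% × 41/365 = £837.4110
Total = £7,023.1644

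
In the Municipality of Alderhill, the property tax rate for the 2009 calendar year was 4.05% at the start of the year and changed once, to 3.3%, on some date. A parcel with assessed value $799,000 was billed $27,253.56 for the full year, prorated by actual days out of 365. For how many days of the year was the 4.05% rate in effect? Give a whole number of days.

54 days

Let d = days at the first rate; then 365 − d days at the second rate.
$799,000 × [4.05%·d + 3.3%·(365−d)] / 365 = $27,253.56
Solving gives d = 54, so the new rate took effect on 24 Feb 2009.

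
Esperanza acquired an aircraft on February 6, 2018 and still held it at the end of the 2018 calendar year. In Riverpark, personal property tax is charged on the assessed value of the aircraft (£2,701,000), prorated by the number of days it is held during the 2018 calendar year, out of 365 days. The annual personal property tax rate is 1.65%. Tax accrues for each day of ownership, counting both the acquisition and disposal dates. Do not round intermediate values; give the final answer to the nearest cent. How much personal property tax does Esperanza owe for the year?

£40,170.90

Days held (February 6 – December 31, 2018): 329 out of 365
Tax = £2,701,000 × 1.65% × 329/365 = £40,170.9000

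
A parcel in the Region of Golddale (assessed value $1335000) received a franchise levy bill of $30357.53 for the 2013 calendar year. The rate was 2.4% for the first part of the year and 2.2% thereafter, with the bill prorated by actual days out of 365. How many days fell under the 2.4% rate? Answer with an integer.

135 days

Let d = days at the first rate; then 365 − d days at the second rate.
$1335000 × [2.4%·d + 2.2%·(365−d)] / 365 = $30357.53
Solving gives d = 135, so the new rate took effect on 16 May 2013.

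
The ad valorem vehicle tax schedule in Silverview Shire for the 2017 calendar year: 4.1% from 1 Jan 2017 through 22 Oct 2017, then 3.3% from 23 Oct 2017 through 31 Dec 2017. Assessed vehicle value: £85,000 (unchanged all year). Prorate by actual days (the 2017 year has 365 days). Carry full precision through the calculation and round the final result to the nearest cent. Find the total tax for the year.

£3,354.59

1 Jan – 22 Oct 2017: 295 days at 4.1% → £85,000 × 4.1% × 295/365 = £2,816.6438
23 Oct – 31 Dec 2017: 70 days at 3.3% → £85,000 × 3.3% × 70/365 = £537.9452
Total = £3,354.5890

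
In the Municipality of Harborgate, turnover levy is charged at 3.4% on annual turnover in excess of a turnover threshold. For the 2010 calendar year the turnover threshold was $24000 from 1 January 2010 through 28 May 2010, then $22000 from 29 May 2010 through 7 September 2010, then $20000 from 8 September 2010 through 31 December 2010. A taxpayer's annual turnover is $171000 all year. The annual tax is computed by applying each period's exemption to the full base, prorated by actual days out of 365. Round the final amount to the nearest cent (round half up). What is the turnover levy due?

$5059.85

1 January – 28 May 2010: 148 days, exemption $24000 → ($171000 − $24000) × 3.4% × 148/365 = $2026.5863
29 May – 7 September 2010: 102 days, exemption $22000 → ($171000 − $22000) × 3.4% × 102/365 = $1415.7041
8 September – 31 December 2010: 115 days, exemption $20000 → ($171000 − $20000) × 3.4% × 115/365 = $1617.5616
Total = $5059.8521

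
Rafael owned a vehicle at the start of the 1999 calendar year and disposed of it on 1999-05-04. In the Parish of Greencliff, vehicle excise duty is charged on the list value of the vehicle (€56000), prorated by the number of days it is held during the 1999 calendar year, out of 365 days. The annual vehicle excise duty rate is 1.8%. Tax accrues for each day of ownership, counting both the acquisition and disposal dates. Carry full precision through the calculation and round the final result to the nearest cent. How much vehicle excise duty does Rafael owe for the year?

Days held (1999-01-01 to 1999-05-04): 124 out of 365
Tax = €56000 × 1.8% × 124/365 = €342.4438

€342.44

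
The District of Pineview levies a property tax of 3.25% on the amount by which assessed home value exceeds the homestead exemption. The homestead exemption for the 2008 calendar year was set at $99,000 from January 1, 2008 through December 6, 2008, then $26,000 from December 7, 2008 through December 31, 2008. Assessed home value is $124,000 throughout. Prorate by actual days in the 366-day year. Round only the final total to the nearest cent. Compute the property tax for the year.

$974.56

January 1 – December 6, 2008: 341 days, exemption $99,000 → ($124,000 − $99,000) × 3.25% × 341/366 = $757.0014
December 7 – December 31, 2008: 25 days, exemption $26,000 → ($124,000 − $26,000) × 3.25% × 25/366 = $217.5546
Total = $974.5560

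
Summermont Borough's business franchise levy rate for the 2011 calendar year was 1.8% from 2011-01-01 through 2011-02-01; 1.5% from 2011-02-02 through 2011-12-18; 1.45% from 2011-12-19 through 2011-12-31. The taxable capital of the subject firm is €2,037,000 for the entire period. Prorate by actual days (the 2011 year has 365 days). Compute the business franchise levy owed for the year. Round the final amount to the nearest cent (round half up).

2011-01-01 to 2011-02-01: 32 days at 1.8% → €2,037,000 × 1.8% × 32/365 = €3,214.5534
2011-02-02 to 2011-12-18: 320 days at 1.5% → €2,037,000 × 1.5% × 320/365 = €26,787.9452
2011-12-19 to 2011-12-31: 13 days at 1.45% → €2,037,000 × 1.45% × 13/365 = €1,051.9849
Total = €31,054.4836

€31,054.48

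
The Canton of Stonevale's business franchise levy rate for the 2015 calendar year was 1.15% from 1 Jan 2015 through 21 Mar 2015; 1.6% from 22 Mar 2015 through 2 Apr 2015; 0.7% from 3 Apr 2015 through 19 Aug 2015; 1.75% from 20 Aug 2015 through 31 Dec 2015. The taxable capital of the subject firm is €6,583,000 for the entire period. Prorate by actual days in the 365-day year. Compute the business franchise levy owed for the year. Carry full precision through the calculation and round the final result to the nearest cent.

1 Jan – 21 Mar 2015: 80 days at 1.15% → €6,583,000 × 1.15% × 80/365 = €16,592.7671
22 Mar – 2 Apr 2015: 12 days at 1.6% → €6,583,000 × 1.6% × 12/365 = €3,462.8384
3 Apr – 19 Aug 2015: 139 days at 0.7% → €6,583,000 × 0.7% × 139/365 = €17,548.6548
20 Aug – 31 Dec 2015: 134 days at 1.75% → €6,583,000 × 1.75% × 134/365 = €42,293.5205
Total = €79,897.7808

€79,897.78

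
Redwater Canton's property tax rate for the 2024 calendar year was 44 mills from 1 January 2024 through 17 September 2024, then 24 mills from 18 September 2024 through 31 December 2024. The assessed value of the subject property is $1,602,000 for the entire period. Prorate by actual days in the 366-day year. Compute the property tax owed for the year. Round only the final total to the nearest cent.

$61,296.20

1 January – 17 September 2024: 261 days at 44 mills → $1,602,000 × 4.4% × 261/366 = $50,266.0328
18 September – 31 December 2024: 105 days at 24 mills → $1,602,000 × 2.4% × 105/366 = $11,030.1639
Total = $61,296.1967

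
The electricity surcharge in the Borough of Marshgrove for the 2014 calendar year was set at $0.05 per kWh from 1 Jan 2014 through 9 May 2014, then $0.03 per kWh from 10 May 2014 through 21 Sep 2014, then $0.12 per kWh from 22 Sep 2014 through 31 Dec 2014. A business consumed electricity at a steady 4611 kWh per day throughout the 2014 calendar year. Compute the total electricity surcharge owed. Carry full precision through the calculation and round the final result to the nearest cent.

$104,300.82

1 Jan – 9 May 2014: 129 days × 4611 kWh/day = 594,819 kWh at $0.05/kWh → $29,740.95
10 May – 21 Sep 2014: 135 days × 4611 kWh/day = 622,485 kWh at $0.03/kWh → $18,674.55
22 Sep – 31 Dec 2014: 101 days × 4611 kWh/day = 465,711 kWh at $0.12/kWh → $55,885.32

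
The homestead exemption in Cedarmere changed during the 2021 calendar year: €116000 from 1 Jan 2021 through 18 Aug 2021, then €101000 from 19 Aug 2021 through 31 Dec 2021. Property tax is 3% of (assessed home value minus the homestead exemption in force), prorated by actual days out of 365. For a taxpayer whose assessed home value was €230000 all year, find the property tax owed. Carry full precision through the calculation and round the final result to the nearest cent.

1 Jan – 18 Aug 2021: 230 days, exemption €116000 → (€230000 − €116000) × 3% × 230/365 = €2155.0685
19 Aug – 31 Dec 2021: 135 days, exemption €101000 → (€230000 − €101000) × 3% × 135/365 = €1431.3699
Total = €3586.4384

€3586.44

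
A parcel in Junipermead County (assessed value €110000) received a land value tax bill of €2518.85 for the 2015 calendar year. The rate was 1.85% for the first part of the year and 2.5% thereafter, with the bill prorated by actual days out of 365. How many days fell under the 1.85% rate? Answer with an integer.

118 days

Let d = days at the first rate; then 365 − d days at the second rate.
€110000 × [1.85%·d + 2.5%·(365−d)] / 365 = €2518.85
Solving gives d = 118, so the new rate took effect on 29 Apr 2015.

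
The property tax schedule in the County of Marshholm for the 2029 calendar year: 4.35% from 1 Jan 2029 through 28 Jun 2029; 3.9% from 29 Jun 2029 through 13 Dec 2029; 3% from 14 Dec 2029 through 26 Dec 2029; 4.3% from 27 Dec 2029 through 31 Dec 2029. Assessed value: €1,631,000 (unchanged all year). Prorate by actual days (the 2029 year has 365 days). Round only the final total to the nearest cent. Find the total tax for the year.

1 Jan – 28 Jun 2029: 179 days at 4.35% → €1,631,000 × 4.35% × 179/365 = €34,793.9219
29 Jun – 13 Dec 2029: 168 days at 3.9% → €1,631,000 × 3.9% × 168/365 = €29,277.5671
14 Dec – 26 Dec 2029: 13 days at 3% → €1,631,000 × 3% × 13/365 = €1,742.7123
27 Dec – 31 Dec 2029: 5 days at 4.3% → €1,631,000 × 4.3% × 5/365 = €960.7260
Total = €66,774.9274

€66,774.93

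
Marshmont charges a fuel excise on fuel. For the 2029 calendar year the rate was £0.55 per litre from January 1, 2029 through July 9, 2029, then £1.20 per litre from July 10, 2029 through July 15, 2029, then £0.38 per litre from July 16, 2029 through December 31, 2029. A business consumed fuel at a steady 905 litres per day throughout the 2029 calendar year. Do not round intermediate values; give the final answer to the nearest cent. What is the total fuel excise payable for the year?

January 1 – July 9, 2029: 190 days × 905 litres/day = 171,950 litres at £0.55/litre → £94,572.50
July 10 – July 15, 2029: 6 days × 905 litres/day = 5,430 litres at £1.20/litre → £6,516.00
July 16 – December 31, 2029: 169 days × 905 litres/day = 152,945 litres at £0.38/litre → £58,119.10

£159,207.60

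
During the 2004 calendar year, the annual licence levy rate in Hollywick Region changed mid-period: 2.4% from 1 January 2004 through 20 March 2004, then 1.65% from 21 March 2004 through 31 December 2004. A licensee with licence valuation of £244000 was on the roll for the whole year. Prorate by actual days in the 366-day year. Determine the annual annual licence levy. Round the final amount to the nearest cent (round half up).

£4426.00

1 January – 20 March 2004: 80 days at 2.4% → £244000 × 2.4% × 80/366 = £1280.0000
21 March – 31 December 2004: 286 days at 1.65% → £244000 × 1.65% × 286/366 = £3146.0000
Total = £4426.0000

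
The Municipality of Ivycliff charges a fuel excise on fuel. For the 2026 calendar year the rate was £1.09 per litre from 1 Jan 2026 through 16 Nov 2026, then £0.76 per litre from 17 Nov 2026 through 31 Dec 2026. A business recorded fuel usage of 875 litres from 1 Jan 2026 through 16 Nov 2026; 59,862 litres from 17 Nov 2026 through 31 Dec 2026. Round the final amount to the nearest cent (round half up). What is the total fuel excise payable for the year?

£46,448.87

1 Jan – 16 Nov 2026: 875 litres at £1.09/litre → £953.75
17 Nov – 31 Dec 2026: 59,862 litres at £0.76/litre → £45,495.12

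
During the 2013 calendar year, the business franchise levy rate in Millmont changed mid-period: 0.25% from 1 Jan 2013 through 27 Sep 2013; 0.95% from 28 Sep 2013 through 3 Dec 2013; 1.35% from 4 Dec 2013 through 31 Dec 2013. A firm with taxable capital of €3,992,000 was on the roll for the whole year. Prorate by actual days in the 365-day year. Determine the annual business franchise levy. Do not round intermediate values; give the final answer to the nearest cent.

€18,478.04

1 Jan – 27 Sep 2013: 270 days at 0.25% → €3,992,000 × 0.25% × 270/365 = €7,382.4658
28 Sep – 3 Dec 2013: 67 days at 0.95% → €3,992,000 × 0.95% × 67/365 = €6,961.3918
4 Dec – 31 Dec 2013: 28 days at 1.35% → €3,992,000 × 1.35% × 28/365 = €4,134.1808
Total = €18,478.0384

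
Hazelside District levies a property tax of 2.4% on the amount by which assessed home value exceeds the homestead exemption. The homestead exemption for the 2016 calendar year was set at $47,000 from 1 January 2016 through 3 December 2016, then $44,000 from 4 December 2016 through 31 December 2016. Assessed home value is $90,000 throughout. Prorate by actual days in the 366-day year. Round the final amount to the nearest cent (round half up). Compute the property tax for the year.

$1,037.51

1 January – 3 December 2016: 338 days, exemption $47,000 → ($90,000 − $47,000) × 2.4% × 338/366 = $953.0492
4 December – 31 December 2016: 28 days, exemption $44,000 → ($90,000 − $44,000) × 2.4% × 28/366 = $84.4590
Total = $1,037.5082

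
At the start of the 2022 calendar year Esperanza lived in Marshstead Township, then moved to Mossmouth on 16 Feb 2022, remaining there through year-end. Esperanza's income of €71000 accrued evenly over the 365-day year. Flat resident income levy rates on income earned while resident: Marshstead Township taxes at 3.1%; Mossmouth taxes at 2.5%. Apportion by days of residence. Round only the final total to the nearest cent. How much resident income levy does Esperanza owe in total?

Marshstead Township, 1 Jan – 15 Feb 2022: 46 days → €71000 × 3.1% × 46/365 = €277.3863
Mossmouth, 16 Feb – 31 Dec 2022: 319 days → €71000 × 2.5% × 319/365 = €1551.3014
Total = €1828.6877

€1828.69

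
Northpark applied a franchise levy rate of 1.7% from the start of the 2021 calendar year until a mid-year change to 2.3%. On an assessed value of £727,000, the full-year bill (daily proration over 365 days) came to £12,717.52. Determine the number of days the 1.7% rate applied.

Let d = days at the first rate; then 365 − d days at the second rate.
£727,000 × [1.7%·d + 2.3%·(365−d)] / 365 = £12,717.52
Solving gives d = 335, so the new rate took effect on 2 Dec 2021.

335 days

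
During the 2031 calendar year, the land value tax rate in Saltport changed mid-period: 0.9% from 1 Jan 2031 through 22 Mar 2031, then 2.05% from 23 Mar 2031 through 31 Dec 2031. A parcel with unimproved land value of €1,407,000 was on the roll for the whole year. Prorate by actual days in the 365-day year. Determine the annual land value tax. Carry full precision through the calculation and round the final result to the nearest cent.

€25,252.76

1 Jan – 22 Mar 2031: 81 days at 0.9% → €1,407,000 × 0.9% × 81/365 = €2,810.1452
23 Mar – 31 Dec 2031: 284 days at 2.05% → €1,407,000 × 2.05% × 284/365 = €22,442.6137
Total = €25,252.7589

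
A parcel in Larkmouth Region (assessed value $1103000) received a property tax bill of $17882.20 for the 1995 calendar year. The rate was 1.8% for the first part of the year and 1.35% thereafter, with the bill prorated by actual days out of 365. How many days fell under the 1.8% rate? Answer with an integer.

220 days

Let d = days at the first rate; then 365 − d days at the second rate.
$1103000 × [1.8%·d + 1.35%·(365−d)] / 365 = $17882.20
Solving gives d = 220, so the new rate took effect on August 9, 1995.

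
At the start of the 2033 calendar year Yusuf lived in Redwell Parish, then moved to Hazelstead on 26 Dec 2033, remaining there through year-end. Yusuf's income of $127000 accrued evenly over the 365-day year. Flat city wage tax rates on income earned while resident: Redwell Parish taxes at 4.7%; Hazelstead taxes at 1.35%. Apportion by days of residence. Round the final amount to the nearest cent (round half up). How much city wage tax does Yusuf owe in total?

Redwell Parish, 1 Jan – 25 Dec 2033: 359 days → $127000 × 4.7% × 359/365 = $5870.8795
Hazelstead, 26 Dec – 31 Dec 2033: 6 days → $127000 × 1.35% × 6/365 = $28.1836
Total = $5899.0630

$5899.06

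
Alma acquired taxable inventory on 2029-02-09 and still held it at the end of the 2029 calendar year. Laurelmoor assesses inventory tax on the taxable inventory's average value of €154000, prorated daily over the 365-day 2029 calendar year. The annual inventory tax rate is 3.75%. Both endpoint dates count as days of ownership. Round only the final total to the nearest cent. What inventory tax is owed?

€5157.95

Days held (2029-02-09 to 2029-12-31): 326 out of 365
Tax = €154000 × 3.75% × 326/365 = €5157.9452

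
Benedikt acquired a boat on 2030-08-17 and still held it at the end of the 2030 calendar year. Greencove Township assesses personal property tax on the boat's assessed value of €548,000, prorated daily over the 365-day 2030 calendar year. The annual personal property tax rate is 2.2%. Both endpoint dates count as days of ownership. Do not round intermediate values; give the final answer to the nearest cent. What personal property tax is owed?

€4,525.13

Days held (2030-08-17 to 2030-12-31): 137 out of 365
Tax = €548,000 × 2.2% × 137/365 = €4,525.1288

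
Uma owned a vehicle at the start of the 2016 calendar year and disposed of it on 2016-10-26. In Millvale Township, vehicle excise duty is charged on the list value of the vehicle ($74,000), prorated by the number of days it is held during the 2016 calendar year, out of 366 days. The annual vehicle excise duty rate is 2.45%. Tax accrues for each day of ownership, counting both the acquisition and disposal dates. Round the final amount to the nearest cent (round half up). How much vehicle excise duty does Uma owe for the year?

$1,486.07

Days held (2016-01-01 to 2016-10-26): 300 out of 366
Tax = $74,000 × 2.45% × 300/366 = $1,486.0656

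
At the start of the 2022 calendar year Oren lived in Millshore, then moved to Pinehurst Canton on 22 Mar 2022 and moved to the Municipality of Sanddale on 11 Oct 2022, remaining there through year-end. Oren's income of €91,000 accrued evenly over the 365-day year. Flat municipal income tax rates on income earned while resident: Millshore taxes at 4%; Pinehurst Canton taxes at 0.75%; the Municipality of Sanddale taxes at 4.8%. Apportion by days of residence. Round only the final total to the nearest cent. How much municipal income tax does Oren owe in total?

Millshore, 1 Jan – 21 Mar 2022: 80 days → €91,000 × 4% × 80/365 = €797.8082
Pinehurst Canton, 22 Mar – 10 Oct 2022: 203 days → €91,000 × 0.75% × 203/365 = €379.5822
The Municipality of Sanddale, 11 Oct – 31 Dec 2022: 82 days → €91,000 × 4.8% × 82/365 = €981.3041
Total = €2,158.6945

€2,158.69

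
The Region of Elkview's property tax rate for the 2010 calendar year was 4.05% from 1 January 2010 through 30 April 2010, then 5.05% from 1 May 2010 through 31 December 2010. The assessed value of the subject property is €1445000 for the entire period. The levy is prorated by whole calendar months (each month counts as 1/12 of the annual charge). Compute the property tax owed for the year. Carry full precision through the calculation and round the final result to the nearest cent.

1 January – 30 April 2010: 4 months at 4.05% → €1445000 × 4.05% × 4/12 = €19507.5000
1 May – 31 December 2010: 8 months at 5.05% → €1445000 × 5.05% × 8/12 = €48648.3333
Total = €68155.8333

€68155.83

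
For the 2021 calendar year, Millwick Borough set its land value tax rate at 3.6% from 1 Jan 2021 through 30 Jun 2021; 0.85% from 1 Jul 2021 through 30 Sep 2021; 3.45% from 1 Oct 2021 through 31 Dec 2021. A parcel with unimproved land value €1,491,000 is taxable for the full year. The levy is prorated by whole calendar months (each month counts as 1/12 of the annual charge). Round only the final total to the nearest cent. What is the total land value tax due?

€42,866.25

1 Jan – 30 Jun 2021: 6 months at 3.6% → €1,491,000 × 3.6% × 6/12 = €26,838.0000
1 Jul – 30 Sep 2021: 3 months at 0.85% → €1,491,000 × 0.85% × 3/12 = €3,168.3750
1 Oct – 31 Dec 2021: 3 months at 3.45% → €1,491,000 × 3.45% × 3/12 = €12,859.8750
Total = €42,866.2500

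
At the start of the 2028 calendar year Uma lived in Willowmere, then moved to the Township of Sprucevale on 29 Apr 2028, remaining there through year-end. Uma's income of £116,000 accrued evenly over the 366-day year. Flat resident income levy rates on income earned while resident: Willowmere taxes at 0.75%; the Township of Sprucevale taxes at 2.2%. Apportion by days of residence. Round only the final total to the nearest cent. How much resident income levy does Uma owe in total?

Willowmere, 1 Jan – 28 Apr 2028: 119 days → £116,000 × 0.75% × 119/366 = £282.8689
The Township of Sprucevale, 29 Apr – 31 Dec 2028: 247 days → £116,000 × 2.2% × 247/366 = £1,722.2514
Total = £2,005.1202

£2,005.12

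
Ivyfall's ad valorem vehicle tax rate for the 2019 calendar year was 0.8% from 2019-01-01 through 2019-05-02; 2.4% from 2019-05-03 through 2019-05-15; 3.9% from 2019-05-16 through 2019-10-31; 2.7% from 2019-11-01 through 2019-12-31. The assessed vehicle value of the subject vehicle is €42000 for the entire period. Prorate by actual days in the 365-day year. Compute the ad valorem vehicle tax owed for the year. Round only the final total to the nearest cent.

€1096.14

2019-01-01 to 2019-05-02: 122 days at 0.8% → €42000 × 0.8% × 122/365 = €112.3068
2019-05-03 to 2019-05-15: 13 days at 2.4% → €42000 × 2.4% × 13/365 = €35.9014
2019-05-16 to 2019-10-31: 169 days at 3.9% → €42000 × 3.9% × 169/365 = €758.4164
2019-11-01 to 2019-12-31: 61 days at 2.7% → €42000 × 2.7% × 61/365 = €189.5178
Total = €1096.1425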